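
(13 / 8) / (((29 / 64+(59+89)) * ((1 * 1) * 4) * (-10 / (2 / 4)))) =-13 / 95010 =-0.00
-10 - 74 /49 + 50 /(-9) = -7526 /441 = -17.07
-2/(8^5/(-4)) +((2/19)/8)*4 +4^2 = 1249299/77824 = 16.05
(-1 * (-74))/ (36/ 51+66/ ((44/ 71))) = 2516/ 3645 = 0.69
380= 380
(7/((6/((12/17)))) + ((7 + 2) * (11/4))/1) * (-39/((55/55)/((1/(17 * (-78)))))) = 1739/2312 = 0.75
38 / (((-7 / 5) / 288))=-54720 / 7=-7817.14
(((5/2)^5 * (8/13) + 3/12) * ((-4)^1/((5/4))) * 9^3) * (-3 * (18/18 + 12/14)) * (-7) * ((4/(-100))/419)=27451224/52375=524.13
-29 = -29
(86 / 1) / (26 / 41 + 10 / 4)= 7052 / 257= 27.44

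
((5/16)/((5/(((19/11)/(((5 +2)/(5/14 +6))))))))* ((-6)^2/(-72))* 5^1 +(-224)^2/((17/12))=20770311817/586432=35418.11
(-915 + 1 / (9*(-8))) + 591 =-23329 / 72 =-324.01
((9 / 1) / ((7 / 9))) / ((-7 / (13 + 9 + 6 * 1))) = -324 / 7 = -46.29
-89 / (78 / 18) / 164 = -267 / 2132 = -0.13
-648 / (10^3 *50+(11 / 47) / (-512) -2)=-15593472 / 1203151861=-0.01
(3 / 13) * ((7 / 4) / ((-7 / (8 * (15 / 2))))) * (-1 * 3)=135 / 13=10.38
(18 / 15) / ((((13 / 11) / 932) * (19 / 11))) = 676632 / 1235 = 547.88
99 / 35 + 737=25894 / 35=739.83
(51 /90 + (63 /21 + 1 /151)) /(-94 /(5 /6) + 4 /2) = -0.03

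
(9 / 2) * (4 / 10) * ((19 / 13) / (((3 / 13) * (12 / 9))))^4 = 1172889 / 1280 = 916.32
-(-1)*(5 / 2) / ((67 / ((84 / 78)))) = 35 / 871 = 0.04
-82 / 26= -41 / 13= -3.15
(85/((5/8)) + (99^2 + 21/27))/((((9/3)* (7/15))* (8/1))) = 55900/63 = 887.30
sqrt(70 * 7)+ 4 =4+ 7 * sqrt(10) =26.14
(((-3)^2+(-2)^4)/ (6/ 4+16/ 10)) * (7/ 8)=875/ 124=7.06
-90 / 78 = -15 / 13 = -1.15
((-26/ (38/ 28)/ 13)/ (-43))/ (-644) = -0.00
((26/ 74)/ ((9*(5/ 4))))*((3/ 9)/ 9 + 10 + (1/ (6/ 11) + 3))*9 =20878/ 4995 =4.18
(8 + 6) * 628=8792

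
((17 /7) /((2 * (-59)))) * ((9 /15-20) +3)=697 /2065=0.34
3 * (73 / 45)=73 / 15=4.87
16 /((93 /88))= 1408 /93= 15.14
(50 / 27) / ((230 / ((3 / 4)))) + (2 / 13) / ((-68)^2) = 37777 / 6221592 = 0.01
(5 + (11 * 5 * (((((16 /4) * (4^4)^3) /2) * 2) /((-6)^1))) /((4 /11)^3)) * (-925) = 35501965298125 /3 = 11833988432708.33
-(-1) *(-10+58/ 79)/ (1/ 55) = -40260/ 79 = -509.62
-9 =-9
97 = 97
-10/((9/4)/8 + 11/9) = -2880/433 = -6.65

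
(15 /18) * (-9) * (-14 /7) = 15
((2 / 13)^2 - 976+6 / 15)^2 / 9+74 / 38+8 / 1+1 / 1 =12913218088636 / 122098275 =105760.86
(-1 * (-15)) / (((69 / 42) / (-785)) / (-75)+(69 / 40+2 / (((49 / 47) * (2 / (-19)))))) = -346185000 / 380791081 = -0.91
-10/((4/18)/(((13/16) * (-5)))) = 182.81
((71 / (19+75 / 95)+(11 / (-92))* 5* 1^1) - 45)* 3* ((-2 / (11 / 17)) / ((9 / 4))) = 2058717 / 11891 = 173.13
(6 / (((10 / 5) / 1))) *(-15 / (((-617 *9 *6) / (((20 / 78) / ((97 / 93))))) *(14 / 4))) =1550 / 16338777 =0.00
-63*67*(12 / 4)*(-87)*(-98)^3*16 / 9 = -1843365944448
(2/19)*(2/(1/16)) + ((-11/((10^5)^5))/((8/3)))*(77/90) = 153599999999999999999999983907/45600000000000000000000000000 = 3.37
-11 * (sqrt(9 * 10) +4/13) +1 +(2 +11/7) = -103.17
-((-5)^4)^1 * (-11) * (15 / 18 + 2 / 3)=20625 / 2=10312.50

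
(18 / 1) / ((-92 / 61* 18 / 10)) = -305 / 46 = -6.63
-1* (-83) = 83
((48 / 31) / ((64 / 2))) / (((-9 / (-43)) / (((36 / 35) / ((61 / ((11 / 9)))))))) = 946 / 198555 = 0.00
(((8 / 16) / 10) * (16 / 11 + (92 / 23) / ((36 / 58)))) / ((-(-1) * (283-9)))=391 / 271260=0.00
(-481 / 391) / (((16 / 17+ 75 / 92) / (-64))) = 123136 / 2747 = 44.83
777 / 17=45.71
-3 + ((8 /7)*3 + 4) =31 /7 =4.43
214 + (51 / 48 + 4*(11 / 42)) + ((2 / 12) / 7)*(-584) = 22647 / 112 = 202.21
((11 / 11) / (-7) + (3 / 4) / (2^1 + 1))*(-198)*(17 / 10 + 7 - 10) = 3861 / 140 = 27.58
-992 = -992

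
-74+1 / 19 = -1405 / 19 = -73.95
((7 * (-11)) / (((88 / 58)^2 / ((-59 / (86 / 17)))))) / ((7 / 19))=16026937 / 15136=1058.86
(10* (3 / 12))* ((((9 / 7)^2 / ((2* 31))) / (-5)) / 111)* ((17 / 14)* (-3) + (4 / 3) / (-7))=207 / 449624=0.00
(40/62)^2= 400/961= 0.42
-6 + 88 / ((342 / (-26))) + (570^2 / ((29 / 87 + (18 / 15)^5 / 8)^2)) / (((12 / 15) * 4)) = 6103456428208295 / 24961677804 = 244513.07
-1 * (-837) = 837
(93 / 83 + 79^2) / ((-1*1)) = -518096 / 83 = -6242.12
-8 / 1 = -8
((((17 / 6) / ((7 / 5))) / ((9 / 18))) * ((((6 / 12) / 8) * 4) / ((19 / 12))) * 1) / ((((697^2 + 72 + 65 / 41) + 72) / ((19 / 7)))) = 3485 / 976282762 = 0.00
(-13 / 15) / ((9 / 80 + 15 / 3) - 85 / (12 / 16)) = 0.01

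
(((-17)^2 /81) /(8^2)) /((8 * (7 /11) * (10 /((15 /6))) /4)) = 3179 /290304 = 0.01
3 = 3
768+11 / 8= 6155 / 8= 769.38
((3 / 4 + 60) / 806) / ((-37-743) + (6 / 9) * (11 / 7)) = -5103 / 52738192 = -0.00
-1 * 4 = -4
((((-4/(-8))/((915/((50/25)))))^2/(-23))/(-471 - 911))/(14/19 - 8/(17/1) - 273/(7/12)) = -323/4020492849990300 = -0.00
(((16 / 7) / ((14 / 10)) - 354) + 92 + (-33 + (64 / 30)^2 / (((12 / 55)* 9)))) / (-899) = 17327641 / 53521965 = 0.32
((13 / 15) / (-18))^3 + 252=4960113803 / 19683000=252.00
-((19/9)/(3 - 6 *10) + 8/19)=-197/513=-0.38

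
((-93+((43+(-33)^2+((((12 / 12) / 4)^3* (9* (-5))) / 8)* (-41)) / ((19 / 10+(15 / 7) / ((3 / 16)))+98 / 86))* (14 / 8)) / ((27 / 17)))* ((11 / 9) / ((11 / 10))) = 168138172495 / 5418192384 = 31.03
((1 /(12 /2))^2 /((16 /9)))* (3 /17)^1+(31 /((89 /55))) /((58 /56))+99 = 329953535 /2808128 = 117.50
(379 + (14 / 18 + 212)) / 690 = 2663 / 3105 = 0.86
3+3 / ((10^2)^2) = 3.00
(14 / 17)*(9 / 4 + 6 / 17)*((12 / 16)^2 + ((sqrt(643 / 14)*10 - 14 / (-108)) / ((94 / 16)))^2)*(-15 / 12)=-7109909150545 / 19856824704 - 82600*sqrt(9002) / 5745609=-359.42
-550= -550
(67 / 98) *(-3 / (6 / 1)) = -67 / 196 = -0.34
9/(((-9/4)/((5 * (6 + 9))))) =-300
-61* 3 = -183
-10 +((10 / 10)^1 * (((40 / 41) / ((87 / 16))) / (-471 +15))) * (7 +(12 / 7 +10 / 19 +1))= -90174410 / 9013809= -10.00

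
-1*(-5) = 5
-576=-576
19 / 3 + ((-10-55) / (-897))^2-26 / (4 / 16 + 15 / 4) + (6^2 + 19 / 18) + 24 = 32213 / 529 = 60.89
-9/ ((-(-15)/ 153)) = -459/ 5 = -91.80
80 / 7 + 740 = 5260 / 7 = 751.43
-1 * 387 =-387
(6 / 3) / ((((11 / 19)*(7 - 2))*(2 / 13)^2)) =3211 / 110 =29.19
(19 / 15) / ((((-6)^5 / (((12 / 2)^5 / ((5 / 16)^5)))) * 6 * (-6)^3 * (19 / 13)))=851968 / 3796875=0.22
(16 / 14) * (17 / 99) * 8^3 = 69632 / 693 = 100.48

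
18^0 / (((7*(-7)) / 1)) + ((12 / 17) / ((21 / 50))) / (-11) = -1587 / 9163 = -0.17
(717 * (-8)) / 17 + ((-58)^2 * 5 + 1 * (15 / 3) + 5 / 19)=5325576 / 323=16487.85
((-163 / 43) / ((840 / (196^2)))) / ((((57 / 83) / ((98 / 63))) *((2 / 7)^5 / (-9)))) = 545943949103 / 294120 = 1856194.58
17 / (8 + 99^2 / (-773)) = -13141 / 3617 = -3.63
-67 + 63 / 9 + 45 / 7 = -375 / 7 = -53.57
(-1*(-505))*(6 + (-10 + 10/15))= -5050/3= -1683.33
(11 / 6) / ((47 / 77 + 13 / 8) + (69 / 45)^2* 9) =84700 / 1080867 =0.08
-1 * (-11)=11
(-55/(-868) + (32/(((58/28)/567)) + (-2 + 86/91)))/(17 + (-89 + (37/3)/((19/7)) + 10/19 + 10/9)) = -490084642773/3683041180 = -133.07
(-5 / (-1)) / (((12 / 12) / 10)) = 50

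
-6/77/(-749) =6/57673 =0.00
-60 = -60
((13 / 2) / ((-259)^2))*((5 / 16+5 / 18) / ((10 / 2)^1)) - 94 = -1816016611 / 19319328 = -94.00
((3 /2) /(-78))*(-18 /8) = 9 /208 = 0.04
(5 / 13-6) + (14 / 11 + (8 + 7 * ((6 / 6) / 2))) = 2047 / 286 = 7.16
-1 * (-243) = 243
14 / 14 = 1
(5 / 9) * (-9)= -5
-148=-148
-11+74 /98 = -502 /49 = -10.24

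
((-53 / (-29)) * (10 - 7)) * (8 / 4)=318 / 29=10.97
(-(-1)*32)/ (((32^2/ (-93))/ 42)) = -1953/ 16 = -122.06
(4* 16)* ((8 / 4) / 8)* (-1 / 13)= -16 / 13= -1.23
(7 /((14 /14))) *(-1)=-7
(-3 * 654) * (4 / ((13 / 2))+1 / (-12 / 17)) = 40875 / 26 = 1572.12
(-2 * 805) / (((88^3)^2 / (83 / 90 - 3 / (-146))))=-498617 / 152556742508544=-0.00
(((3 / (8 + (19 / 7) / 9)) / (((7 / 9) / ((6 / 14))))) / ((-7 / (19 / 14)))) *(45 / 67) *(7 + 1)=-2493180 / 12019063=-0.21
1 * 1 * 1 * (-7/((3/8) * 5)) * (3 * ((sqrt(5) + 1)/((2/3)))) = -84 * sqrt(5)/5 - 84/5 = -54.37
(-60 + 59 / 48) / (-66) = 2821 / 3168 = 0.89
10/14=5/7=0.71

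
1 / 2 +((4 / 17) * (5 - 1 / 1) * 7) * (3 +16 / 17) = 15297 / 578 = 26.47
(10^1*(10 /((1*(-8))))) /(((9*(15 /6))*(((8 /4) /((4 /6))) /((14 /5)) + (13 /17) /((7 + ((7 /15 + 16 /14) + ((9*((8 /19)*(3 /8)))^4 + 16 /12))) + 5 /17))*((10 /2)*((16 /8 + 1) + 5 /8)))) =-31079792968 /1140572209365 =-0.03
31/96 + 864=82975/96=864.32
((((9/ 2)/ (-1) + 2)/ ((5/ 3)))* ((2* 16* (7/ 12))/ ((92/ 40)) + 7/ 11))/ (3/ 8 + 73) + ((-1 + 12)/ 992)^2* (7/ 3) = -78319857007/ 438432986112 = -0.18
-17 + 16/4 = -13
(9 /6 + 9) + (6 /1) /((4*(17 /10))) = 11.38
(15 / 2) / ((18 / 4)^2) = 10 / 27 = 0.37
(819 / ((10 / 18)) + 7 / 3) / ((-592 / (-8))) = 11074 / 555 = 19.95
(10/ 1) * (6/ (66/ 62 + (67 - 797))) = -0.08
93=93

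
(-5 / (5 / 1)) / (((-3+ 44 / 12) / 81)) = -243 / 2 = -121.50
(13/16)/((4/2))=13/32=0.41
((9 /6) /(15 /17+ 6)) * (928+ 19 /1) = 16099 /78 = 206.40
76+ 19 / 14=1083 / 14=77.36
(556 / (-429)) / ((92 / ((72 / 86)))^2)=-15012 / 139871303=-0.00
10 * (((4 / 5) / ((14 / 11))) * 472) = 20768 / 7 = 2966.86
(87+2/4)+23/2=99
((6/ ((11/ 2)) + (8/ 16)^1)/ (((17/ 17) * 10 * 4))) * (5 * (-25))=-875/ 176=-4.97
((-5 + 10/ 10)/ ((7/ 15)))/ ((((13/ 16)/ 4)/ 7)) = -3840/ 13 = -295.38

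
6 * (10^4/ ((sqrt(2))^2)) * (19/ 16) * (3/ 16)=106875/ 16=6679.69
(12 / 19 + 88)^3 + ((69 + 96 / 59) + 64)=281813789773 / 404681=696385.03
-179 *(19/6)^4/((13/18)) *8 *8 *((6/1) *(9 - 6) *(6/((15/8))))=-5971829504/65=-91874300.06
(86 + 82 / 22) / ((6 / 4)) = 658 / 11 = 59.82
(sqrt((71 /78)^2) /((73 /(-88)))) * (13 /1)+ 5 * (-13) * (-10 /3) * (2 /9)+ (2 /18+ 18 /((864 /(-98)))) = 503831 /15768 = 31.95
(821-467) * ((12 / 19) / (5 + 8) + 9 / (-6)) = -126909 / 247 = -513.80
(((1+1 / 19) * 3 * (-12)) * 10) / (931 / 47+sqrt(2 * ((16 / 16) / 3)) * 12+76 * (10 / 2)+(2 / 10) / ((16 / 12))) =-2544504048000 / 2683975110499+25447680000 * sqrt(6) / 2683975110499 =-0.92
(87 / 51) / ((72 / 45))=145 / 136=1.07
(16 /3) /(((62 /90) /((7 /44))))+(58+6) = 22244 /341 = 65.23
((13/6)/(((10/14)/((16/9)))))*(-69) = -16744/45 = -372.09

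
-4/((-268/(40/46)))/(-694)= -10/534727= -0.00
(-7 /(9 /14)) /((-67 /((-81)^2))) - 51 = 68025 /67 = 1015.30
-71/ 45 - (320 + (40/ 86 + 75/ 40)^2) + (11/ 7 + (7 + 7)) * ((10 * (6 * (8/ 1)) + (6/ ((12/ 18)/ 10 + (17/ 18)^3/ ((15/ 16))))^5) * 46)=10924331680657568364171539344643/ 1562674788413895296427840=6990790.25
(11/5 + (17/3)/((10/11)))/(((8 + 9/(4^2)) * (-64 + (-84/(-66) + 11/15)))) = -22264/1401373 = -0.02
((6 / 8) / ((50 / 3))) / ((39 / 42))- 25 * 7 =-227437 / 1300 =-174.95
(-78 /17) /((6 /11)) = -143 /17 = -8.41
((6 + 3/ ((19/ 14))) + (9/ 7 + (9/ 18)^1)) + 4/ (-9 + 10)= 3723/ 266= 14.00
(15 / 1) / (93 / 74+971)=0.02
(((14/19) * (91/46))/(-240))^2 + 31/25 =545607025/439992576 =1.24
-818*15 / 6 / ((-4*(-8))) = -2045 / 32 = -63.91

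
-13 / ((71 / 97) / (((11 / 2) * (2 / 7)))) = -13871 / 497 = -27.91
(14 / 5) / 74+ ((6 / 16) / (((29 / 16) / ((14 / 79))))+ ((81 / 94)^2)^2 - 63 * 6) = -12487640122462453 / 33090873546160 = -377.37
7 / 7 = 1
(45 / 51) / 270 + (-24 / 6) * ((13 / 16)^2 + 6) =-260833 / 9792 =-26.64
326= 326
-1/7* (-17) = 17/7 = 2.43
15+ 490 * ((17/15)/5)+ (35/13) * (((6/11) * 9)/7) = 274463/2145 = 127.95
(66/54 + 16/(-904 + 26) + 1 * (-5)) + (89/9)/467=-2321665/615039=-3.77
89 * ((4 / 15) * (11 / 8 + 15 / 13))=23407 / 390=60.02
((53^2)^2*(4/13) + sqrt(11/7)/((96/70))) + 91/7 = 2427854.22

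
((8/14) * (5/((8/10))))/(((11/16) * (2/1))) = 200/77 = 2.60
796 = 796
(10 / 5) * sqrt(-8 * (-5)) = 4 * sqrt(10) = 12.65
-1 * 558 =-558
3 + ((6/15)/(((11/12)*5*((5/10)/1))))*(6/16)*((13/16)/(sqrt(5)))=117*sqrt(5)/11000 + 3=3.02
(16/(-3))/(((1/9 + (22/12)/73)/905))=-6342240/179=-35431.51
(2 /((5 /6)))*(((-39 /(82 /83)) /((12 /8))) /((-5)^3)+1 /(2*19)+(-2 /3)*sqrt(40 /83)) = -0.54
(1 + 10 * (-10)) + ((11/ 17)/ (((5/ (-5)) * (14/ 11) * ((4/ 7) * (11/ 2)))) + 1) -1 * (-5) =-6335/ 68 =-93.16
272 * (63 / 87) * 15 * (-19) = -1627920 / 29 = -56135.17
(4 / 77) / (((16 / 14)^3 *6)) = 49 / 8448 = 0.01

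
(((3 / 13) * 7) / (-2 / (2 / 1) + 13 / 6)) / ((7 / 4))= 0.79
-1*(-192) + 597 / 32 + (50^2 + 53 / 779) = 67572935 / 24928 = 2710.72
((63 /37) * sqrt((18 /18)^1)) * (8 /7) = 72 /37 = 1.95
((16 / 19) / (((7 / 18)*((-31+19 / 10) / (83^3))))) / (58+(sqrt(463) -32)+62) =-16101521920 / 31310727+182971840*sqrt(463) / 31310727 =-388.51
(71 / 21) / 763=71 / 16023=0.00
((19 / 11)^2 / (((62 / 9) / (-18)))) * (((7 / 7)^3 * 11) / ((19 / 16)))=-24624 / 341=-72.21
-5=-5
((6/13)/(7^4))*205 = 1230/31213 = 0.04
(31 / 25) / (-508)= -31 / 12700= -0.00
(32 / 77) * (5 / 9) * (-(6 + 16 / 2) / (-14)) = 160 / 693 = 0.23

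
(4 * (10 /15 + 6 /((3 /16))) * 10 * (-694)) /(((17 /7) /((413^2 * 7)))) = -22737448102880 /51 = -445832315742.75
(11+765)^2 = 602176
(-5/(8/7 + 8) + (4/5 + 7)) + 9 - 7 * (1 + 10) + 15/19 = -364541/6080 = -59.96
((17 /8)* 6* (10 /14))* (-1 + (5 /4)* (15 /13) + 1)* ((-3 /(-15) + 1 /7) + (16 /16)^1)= 179775 /10192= 17.64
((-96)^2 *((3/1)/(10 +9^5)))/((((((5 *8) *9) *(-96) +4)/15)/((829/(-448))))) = 1342980/3571474907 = 0.00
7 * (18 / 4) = 63 / 2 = 31.50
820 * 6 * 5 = 24600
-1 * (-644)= 644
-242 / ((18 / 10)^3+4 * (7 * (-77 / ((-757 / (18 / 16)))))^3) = -1679666216096000 / 54747906035391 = -30.68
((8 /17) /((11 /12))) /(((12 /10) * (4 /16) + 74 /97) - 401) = -31040 /24181531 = -0.00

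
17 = 17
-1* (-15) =15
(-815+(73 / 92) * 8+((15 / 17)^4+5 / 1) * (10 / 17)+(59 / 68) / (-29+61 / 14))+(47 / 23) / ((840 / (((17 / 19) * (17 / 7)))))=-2938370580314581 / 3648407752920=-805.38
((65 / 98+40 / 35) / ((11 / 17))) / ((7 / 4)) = 6018 / 3773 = 1.60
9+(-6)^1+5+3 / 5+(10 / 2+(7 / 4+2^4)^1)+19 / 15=1957 / 60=32.62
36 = 36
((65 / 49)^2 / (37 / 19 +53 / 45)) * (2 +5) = 3612375 / 916496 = 3.94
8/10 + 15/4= 91/20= 4.55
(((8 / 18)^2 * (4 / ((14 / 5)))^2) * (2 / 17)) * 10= 32000 / 67473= 0.47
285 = 285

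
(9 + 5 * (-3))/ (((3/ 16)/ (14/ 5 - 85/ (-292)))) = -36104/ 365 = -98.92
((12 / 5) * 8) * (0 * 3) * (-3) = 0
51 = 51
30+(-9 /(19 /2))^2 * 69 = 91.93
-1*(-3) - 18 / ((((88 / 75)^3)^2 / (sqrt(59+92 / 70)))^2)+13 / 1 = -108286217695078850866638139 / 754849045375883512119296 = -143.45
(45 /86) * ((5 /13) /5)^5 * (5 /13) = 225 /415105574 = 0.00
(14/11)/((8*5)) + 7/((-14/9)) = -983/220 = -4.47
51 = 51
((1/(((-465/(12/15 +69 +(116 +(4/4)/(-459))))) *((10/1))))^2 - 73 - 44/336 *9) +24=-40001271877415273/797203736437500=-50.18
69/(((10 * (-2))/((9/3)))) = -207/20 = -10.35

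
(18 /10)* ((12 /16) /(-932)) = -27 /18640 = -0.00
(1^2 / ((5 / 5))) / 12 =1 / 12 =0.08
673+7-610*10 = -5420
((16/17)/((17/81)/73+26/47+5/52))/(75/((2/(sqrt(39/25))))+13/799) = -43469726976/4061633282753417+20037872223360 * sqrt(39)/4061633282753417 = 0.03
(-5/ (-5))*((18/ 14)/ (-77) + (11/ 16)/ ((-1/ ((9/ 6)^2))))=-53937/ 34496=-1.56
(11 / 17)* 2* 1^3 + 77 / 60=2629 / 1020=2.58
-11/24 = -0.46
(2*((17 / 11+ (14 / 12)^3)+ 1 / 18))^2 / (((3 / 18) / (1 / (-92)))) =-57410929 / 21640608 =-2.65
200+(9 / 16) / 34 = 108809 / 544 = 200.02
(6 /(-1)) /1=-6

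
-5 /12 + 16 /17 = 107 /204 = 0.52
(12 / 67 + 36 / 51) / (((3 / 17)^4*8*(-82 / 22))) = -756602 / 24723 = -30.60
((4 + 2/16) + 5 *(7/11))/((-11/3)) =-1929/968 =-1.99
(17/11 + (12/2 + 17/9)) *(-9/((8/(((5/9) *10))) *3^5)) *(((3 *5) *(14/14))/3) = -58375/48114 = -1.21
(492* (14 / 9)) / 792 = 287 / 297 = 0.97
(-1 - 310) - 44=-355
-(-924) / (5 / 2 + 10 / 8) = 1232 / 5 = 246.40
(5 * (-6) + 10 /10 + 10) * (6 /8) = -57 /4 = -14.25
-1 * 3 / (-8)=3 / 8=0.38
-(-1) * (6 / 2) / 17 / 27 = 1 / 153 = 0.01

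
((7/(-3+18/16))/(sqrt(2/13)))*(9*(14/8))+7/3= 7/3- 147*sqrt(26)/5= -147.58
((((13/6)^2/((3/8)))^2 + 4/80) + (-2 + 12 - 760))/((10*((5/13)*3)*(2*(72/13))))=-1461747079/314928000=-4.64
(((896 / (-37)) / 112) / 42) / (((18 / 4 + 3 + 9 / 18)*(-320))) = 1 / 497280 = 0.00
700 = 700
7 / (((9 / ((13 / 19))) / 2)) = 182 / 171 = 1.06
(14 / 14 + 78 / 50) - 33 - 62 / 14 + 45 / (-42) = -1797 / 50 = -35.94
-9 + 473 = 464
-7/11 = -0.64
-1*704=-704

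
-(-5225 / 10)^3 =142645765.62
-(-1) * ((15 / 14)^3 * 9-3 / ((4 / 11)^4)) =-14093589 / 87808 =-160.50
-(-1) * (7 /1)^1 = 7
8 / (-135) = -8 / 135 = -0.06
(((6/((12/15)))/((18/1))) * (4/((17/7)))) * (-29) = -1015/51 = -19.90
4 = 4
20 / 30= 2 / 3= 0.67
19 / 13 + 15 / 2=233 / 26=8.96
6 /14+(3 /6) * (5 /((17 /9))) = 1.75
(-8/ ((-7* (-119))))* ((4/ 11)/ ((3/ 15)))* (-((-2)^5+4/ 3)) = -14720/ 27489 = -0.54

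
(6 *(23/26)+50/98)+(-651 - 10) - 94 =-477229/637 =-749.18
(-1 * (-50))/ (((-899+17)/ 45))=-125/ 49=-2.55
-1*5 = -5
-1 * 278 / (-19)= 278 / 19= 14.63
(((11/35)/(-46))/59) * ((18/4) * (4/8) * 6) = -0.00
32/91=0.35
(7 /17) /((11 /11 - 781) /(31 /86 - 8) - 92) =219 /5372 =0.04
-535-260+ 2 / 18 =-7154 / 9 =-794.89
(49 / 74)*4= 2.65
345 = 345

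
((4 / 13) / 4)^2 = 1 / 169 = 0.01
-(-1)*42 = 42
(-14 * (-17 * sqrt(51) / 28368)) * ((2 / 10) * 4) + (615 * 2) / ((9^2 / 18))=119 * sqrt(51) / 17730 + 820 / 3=273.38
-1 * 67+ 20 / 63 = -4201 / 63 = -66.68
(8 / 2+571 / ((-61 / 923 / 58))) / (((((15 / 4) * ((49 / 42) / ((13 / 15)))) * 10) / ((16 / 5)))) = -726637184 / 22875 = -31765.56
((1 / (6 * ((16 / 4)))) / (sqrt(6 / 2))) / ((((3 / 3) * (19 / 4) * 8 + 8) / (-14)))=-7 * sqrt(3) / 1656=-0.01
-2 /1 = -2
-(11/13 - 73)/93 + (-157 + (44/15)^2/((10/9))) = -22439063/151125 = -148.48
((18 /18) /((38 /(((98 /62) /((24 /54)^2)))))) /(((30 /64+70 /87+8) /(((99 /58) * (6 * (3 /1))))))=964467 /1382383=0.70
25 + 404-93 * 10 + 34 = -467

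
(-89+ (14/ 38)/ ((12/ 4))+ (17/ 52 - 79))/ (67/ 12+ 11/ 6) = -496619/ 21983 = -22.59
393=393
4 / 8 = 1 / 2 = 0.50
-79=-79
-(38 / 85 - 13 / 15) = 107 / 255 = 0.42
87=87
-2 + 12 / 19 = -26 / 19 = -1.37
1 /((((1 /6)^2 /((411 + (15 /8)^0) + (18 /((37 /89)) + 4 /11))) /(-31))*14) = -103483332 /2849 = -36322.69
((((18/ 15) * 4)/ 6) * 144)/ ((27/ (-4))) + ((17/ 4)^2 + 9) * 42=134347/ 120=1119.56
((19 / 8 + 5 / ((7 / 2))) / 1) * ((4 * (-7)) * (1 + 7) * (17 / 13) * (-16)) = 231744 / 13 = 17826.46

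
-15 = -15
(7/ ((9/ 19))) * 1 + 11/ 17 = 2360/ 153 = 15.42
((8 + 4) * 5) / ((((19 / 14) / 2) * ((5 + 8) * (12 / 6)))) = 840 / 247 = 3.40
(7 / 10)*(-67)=-469 / 10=-46.90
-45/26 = -1.73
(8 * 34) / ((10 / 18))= 2448 / 5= 489.60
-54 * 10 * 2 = -1080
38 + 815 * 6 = 4928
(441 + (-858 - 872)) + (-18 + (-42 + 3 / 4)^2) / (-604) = -12483833 / 9664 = -1291.79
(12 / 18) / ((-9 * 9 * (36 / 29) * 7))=-29 / 30618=-0.00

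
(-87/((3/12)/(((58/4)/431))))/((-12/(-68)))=-28594/431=-66.34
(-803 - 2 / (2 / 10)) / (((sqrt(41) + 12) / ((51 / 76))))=-124389 / 1957 + 41463 * sqrt(41) / 7828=-29.65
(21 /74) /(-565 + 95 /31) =-651 /1289080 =-0.00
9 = 9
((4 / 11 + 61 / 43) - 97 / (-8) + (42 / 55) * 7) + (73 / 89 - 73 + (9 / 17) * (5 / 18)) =-1510878767 / 28625960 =-52.78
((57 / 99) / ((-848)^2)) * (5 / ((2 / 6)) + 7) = 19 / 1078656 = 0.00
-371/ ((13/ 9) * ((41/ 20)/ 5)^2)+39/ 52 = -133494441/ 87412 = -1527.19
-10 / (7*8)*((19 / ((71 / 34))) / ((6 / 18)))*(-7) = 4845 / 142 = 34.12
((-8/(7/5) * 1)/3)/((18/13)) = -260/189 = -1.38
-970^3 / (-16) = 114084125 / 2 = 57042062.50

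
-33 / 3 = -11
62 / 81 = 0.77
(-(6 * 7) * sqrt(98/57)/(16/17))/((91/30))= -1785 * sqrt(114)/988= -19.29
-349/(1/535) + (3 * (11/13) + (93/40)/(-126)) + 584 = -4065046003/21840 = -186128.48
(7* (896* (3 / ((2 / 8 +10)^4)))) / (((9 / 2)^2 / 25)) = 160563200 / 76295547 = 2.10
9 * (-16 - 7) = -207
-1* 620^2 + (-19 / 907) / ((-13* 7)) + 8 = -31726562485 / 82537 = -384392.00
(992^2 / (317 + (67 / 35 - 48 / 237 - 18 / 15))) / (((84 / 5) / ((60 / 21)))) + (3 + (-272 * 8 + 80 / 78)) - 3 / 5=-397556828 / 241605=-1645.48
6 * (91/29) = 546/29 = 18.83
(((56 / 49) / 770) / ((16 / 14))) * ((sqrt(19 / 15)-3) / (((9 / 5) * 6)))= -1 / 2772+ sqrt(285) / 124740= -0.00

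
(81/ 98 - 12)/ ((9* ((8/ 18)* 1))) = -1095/ 392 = -2.79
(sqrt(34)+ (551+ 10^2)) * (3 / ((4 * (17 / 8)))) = 6 * sqrt(34) / 17+ 3906 / 17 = 231.82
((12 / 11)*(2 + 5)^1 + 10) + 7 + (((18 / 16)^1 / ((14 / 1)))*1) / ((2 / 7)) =8771 / 352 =24.92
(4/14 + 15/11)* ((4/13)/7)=508/7007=0.07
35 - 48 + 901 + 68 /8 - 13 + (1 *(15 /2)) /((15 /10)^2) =5321 /6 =886.83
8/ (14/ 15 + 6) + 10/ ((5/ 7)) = 197/ 13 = 15.15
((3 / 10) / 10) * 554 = 831 / 50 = 16.62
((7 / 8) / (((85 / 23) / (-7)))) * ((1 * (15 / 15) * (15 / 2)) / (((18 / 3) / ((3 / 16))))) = -0.39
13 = 13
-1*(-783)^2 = -613089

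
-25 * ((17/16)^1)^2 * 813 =-5873925/256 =-22945.02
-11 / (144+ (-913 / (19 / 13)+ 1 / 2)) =418 / 18247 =0.02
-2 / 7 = -0.29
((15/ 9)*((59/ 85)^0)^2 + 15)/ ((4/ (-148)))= -1850/ 3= -616.67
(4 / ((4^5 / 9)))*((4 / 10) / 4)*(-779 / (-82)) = 171 / 5120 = 0.03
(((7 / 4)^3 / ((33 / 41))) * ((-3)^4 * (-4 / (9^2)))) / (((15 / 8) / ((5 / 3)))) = -23.68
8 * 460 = 3680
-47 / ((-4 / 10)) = 235 / 2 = 117.50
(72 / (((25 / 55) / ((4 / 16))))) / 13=198 / 65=3.05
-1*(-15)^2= -225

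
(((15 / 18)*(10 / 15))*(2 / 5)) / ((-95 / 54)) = -12 / 95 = -0.13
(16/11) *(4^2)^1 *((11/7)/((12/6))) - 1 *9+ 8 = 121/7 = 17.29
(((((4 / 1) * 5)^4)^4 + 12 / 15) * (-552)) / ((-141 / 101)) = 60896051200000000000074336 / 235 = 259132132765957446808827.00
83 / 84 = 0.99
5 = 5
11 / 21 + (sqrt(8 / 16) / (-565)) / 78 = 11 / 21 -sqrt(2) / 88140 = 0.52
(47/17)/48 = 47/816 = 0.06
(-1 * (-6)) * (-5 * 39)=-1170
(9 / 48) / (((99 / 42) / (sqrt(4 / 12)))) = 7 * sqrt(3) / 264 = 0.05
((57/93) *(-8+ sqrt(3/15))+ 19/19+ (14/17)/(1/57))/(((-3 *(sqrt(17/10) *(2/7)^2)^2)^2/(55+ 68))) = 22453899895 *sqrt(5)/1720128+ 134020237768025/29242176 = 4612303.18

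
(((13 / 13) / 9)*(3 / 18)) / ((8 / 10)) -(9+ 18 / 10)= -11639 / 1080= -10.78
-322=-322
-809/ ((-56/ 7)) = 809/ 8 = 101.12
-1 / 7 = -0.14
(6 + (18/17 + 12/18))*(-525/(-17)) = 68950/289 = 238.58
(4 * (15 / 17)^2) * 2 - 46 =-11494 / 289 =-39.77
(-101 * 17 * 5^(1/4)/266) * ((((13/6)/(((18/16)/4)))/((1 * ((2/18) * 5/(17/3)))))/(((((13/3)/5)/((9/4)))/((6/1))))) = -1050804 * 5^(1/4)/133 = -11814.42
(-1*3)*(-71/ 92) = 213/ 92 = 2.32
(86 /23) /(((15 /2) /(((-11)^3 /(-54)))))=114466 /9315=12.29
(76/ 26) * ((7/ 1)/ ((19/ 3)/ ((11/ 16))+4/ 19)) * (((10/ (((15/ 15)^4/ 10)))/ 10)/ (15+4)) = 3135/ 2743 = 1.14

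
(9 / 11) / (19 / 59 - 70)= -531 / 45221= -0.01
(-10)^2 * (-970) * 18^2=-31428000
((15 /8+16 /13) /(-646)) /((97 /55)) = -55 /20176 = -0.00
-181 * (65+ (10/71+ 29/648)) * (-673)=365324373967/46008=7940453.27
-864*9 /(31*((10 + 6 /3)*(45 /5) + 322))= -3888 /6665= -0.58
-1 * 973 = -973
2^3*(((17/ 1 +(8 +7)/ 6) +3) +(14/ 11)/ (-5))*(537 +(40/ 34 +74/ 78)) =699724544/ 7293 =95944.68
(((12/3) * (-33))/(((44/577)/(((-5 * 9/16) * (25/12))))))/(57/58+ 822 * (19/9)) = 56473875/9667808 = 5.84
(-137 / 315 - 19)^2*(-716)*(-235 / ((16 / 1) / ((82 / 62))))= 3231925973693 / 615195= 5253498.44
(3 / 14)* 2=3 / 7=0.43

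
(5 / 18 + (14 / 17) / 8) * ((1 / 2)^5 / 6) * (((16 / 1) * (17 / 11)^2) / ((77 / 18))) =3961 / 223608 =0.02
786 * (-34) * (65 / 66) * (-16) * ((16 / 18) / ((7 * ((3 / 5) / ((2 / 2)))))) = 185286400 / 2079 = 89122.85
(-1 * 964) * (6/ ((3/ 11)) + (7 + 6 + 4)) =-37596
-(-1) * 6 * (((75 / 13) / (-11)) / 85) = -0.04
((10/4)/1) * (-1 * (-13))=65/2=32.50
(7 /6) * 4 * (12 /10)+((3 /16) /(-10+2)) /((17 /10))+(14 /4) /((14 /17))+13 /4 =13.09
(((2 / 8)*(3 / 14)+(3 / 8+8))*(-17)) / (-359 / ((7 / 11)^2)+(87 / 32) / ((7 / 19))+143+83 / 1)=224672 / 1024109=0.22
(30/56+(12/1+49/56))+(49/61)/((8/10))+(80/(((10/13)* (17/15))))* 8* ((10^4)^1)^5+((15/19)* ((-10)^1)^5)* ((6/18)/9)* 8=729001727999999999767855143587/9930312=73411764705882352917799.07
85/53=1.60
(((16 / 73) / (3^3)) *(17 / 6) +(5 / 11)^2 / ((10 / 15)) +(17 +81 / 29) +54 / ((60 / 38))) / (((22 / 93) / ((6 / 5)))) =349430522819 / 1267977150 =275.58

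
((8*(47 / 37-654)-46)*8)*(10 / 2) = -7796400 / 37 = -210713.51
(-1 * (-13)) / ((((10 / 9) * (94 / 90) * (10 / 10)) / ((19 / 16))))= 20007 / 1504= 13.30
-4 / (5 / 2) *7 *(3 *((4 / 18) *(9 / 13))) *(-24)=8064 / 65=124.06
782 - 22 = 760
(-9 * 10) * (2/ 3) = -60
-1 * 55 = -55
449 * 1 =449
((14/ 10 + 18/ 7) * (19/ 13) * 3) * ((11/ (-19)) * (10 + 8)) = -82566/ 455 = -181.46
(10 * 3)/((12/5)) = 25/2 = 12.50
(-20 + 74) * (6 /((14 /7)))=162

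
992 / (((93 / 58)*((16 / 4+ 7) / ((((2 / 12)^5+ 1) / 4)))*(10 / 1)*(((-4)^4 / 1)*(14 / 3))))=2929 / 2488320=0.00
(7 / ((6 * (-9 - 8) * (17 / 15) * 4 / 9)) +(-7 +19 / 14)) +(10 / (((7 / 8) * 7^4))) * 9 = -222898489 / 38857784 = -5.74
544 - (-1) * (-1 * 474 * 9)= -3722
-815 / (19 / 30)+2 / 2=-24431 / 19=-1285.84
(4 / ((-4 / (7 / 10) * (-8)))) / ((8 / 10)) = 7 / 64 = 0.11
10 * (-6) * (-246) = 14760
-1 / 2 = -0.50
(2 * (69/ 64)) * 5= 10.78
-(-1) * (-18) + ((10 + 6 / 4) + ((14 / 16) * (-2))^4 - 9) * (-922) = -10970.35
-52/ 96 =-0.54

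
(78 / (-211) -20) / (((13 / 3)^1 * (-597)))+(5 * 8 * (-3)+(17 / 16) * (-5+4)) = -1057256241 / 8733712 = -121.05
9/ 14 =0.64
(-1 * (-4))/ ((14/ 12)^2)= 144/ 49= 2.94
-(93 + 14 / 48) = -2239 / 24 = -93.29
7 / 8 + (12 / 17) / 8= 131 / 136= 0.96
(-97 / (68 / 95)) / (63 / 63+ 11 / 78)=-359385 / 3026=-118.77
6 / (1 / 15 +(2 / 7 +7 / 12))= 840 / 131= 6.41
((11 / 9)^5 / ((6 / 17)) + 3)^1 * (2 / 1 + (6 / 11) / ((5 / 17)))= 402879394 / 9743085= 41.35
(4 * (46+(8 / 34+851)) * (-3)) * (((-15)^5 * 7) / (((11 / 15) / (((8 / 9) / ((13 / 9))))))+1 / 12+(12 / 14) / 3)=116754078840493 / 2431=48027181752.57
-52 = -52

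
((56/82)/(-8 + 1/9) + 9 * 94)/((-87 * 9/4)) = -364808/84419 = -4.32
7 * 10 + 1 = 71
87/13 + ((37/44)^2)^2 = 350448445/48725248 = 7.19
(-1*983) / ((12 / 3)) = -983 / 4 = -245.75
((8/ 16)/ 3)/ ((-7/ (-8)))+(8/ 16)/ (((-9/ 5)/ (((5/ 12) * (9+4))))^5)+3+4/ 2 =-24313645686067/ 205705930752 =-118.20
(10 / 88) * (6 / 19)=15 / 418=0.04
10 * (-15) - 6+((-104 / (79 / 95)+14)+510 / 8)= -64247 / 316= -203.31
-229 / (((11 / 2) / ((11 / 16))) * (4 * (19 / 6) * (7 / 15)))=-10305 / 2128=-4.84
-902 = -902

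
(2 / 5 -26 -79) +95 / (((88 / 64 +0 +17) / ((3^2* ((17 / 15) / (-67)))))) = -1729929 / 16415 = -105.39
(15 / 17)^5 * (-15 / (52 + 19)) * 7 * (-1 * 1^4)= 79734375 / 100809847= 0.79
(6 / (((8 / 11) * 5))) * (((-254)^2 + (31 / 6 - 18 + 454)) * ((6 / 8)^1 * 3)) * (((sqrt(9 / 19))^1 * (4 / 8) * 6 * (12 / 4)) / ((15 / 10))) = 347261013 * sqrt(19) / 1520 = 995839.25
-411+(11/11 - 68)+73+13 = -392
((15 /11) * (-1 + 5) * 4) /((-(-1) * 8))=30 /11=2.73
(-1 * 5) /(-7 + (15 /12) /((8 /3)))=0.77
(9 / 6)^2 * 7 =63 / 4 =15.75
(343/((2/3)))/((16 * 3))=10.72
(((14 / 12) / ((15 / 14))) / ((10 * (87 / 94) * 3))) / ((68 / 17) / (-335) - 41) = -154301 / 161364555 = -0.00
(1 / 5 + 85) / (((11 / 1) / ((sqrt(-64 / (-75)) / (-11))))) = -1136*sqrt(3) / 3025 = -0.65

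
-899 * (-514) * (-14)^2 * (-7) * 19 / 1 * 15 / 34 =-90342433860 / 17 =-5314260815.29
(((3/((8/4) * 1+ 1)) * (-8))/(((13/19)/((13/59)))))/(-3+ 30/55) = 1672/1593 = 1.05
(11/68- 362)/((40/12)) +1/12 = -44255/408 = -108.47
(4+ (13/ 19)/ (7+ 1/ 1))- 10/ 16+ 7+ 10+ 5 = 1935/ 76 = 25.46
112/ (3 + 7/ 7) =28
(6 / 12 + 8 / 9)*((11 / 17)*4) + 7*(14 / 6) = 3049 / 153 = 19.93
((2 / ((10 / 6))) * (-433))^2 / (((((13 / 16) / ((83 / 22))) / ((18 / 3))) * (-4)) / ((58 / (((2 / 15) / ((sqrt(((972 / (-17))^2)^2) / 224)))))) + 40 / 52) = 224482654046797848 / 639570439715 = 350989.73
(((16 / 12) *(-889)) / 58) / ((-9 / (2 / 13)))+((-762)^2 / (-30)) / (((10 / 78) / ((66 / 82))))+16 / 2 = -121502.03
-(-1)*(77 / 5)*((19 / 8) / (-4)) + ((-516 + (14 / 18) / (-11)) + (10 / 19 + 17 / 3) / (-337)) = -53270962831 / 101423520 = -525.23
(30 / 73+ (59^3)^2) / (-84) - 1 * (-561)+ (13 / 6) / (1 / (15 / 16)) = -24633404026523 / 49056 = -502148646.99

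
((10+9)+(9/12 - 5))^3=205379/64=3209.05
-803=-803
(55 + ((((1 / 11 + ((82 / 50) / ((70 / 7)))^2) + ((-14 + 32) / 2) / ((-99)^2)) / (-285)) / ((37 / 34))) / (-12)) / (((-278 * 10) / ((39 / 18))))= -3079016563939589 / 71829323775000000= -0.04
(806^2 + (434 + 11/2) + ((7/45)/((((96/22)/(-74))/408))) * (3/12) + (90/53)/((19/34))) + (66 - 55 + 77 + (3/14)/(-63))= 5772220293961/8881740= 649897.46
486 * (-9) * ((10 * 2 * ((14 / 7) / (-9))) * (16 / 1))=311040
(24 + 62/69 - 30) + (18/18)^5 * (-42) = -3250/69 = -47.10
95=95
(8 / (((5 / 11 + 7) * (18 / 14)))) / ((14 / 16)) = 352 / 369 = 0.95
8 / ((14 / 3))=12 / 7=1.71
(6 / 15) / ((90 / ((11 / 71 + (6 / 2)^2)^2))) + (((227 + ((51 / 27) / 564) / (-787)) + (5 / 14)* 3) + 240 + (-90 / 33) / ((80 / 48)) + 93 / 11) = 736948191832649 / 1550614241484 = 475.26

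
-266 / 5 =-53.20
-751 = -751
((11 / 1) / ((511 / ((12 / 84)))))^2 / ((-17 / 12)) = -0.00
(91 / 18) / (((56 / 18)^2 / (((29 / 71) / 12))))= 0.02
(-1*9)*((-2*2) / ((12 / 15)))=45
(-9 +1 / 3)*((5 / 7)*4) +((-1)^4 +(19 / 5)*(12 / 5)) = -7687 / 525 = -14.64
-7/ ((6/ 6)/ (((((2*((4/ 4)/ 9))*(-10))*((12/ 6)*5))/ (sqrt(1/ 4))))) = 2800/ 9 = 311.11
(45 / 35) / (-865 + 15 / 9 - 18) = -27 / 18508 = -0.00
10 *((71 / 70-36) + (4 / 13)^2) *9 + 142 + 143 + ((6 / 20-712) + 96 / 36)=-126494413 / 35490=-3564.23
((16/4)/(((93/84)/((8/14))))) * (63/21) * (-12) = -2304/31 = -74.32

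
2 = 2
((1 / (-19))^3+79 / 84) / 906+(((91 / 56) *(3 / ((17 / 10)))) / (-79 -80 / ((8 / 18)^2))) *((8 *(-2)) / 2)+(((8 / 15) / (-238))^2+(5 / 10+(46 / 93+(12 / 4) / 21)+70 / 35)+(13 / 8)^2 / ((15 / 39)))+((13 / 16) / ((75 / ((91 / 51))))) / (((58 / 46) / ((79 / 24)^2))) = 10.22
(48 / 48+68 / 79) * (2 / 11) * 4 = 1176 / 869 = 1.35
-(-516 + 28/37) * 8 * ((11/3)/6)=2518.97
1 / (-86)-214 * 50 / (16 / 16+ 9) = -1070.01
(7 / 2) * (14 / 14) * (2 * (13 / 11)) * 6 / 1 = 546 / 11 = 49.64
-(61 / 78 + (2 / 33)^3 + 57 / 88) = -5344555 / 3737448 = -1.43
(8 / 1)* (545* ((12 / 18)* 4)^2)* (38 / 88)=1325440 / 99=13388.28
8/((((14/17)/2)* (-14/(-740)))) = 50320/49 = 1026.94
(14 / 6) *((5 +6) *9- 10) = 623 / 3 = 207.67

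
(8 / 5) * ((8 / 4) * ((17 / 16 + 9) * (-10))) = -322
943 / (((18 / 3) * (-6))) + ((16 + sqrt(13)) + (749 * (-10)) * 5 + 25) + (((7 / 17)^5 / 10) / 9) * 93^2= -9567181390609 / 255574260 + sqrt(13)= -37430.45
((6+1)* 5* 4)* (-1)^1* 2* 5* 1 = -1400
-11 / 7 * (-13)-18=17 / 7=2.43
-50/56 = -25/28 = -0.89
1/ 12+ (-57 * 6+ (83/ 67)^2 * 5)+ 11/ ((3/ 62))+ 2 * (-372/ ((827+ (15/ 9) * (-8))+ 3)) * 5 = -1471080263/ 13197660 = -111.47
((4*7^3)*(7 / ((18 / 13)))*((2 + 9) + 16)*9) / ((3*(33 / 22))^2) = 249704 / 3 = 83234.67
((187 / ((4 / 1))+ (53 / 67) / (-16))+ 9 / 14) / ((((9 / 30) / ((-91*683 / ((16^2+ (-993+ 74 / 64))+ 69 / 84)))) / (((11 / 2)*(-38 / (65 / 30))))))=-2839928725480 / 2206243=-1287223.90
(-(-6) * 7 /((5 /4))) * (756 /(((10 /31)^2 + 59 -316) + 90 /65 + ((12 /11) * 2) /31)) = -17453820384 /175517305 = -99.44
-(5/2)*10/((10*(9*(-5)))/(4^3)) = 32/9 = 3.56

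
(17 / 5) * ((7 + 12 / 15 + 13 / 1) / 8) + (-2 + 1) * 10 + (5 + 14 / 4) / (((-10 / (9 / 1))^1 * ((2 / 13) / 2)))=-100.61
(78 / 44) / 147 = 13 / 1078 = 0.01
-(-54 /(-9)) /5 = -6 /5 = -1.20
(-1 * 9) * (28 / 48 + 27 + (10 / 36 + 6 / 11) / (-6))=-16303 / 66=-247.02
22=22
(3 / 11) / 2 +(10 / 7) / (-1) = -199 / 154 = -1.29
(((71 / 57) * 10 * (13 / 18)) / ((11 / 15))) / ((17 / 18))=46150 / 3553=12.99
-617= -617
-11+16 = 5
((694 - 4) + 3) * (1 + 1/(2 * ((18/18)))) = 2079/2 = 1039.50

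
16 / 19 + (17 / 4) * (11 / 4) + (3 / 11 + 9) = 72907 / 3344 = 21.80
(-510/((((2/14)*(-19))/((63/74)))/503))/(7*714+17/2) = 6654690/414067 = 16.07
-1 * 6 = -6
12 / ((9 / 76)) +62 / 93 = 102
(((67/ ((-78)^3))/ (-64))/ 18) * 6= 67/ 91113984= 0.00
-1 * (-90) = 90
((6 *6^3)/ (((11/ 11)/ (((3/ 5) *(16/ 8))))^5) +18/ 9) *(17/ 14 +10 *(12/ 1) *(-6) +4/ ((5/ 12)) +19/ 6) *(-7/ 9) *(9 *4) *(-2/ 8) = -15947585.81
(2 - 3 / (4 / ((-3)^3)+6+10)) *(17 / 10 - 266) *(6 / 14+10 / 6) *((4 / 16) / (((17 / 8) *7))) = -1502105 / 89131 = -16.85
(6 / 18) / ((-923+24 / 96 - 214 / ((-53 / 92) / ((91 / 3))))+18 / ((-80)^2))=169600 / 5263651831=0.00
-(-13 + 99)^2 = -7396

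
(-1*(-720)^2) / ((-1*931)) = 518400 / 931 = 556.82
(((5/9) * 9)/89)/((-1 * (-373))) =5/33197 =0.00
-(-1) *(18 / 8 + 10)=49 / 4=12.25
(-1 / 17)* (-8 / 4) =2 / 17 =0.12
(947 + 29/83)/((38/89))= 3499035/1577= 2218.79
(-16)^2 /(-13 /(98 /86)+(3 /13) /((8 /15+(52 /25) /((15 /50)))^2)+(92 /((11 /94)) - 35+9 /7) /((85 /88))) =709689344 /2128017875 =0.33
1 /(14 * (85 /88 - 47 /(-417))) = 18348 /277067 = 0.07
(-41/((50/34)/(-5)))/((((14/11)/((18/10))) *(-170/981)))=-3981879/3500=-1137.68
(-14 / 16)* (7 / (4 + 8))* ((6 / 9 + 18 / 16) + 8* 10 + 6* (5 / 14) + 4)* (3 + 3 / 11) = -9401 / 64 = -146.89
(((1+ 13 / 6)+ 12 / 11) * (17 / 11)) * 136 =324836 / 363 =894.87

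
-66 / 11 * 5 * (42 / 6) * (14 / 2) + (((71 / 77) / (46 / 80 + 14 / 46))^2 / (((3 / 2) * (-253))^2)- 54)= -6440081124980564 / 4225775037561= -1524.00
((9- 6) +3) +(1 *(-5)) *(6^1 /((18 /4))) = -2 /3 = -0.67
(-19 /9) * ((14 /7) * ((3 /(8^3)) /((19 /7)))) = -0.01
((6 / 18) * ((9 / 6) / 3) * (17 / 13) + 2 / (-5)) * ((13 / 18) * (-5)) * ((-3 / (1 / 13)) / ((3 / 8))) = -1846 / 27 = -68.37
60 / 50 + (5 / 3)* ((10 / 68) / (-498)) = 304651 / 253980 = 1.20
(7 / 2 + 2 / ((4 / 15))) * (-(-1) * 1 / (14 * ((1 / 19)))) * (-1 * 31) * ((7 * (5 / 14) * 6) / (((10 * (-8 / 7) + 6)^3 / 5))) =1253175 / 5776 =216.96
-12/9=-4/3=-1.33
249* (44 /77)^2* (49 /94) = 1992 /47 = 42.38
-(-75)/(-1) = -75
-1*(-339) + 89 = 428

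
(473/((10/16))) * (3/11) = 1032/5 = 206.40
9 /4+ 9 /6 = 15 /4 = 3.75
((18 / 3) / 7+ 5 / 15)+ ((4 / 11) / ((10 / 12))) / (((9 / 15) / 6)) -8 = -565 / 231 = -2.45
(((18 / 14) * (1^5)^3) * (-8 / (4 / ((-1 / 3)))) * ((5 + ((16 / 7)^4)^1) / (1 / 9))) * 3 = 12561642 / 16807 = 747.41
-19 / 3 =-6.33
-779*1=-779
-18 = -18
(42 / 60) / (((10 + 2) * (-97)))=-7 / 11640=-0.00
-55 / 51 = -1.08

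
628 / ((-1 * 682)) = -314 / 341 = -0.92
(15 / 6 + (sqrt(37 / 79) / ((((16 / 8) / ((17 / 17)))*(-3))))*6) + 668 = 1341 / 2 - sqrt(2923) / 79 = 669.82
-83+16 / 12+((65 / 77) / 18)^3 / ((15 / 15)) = -217437262615 / 2662500456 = -81.67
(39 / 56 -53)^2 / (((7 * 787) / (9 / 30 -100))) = -8553303877 / 172762240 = -49.51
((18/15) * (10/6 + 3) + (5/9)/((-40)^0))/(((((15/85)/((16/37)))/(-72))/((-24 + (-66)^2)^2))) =-20380863150.36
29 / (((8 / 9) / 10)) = 1305 / 4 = 326.25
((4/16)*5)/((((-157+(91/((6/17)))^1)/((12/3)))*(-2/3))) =-9/121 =-0.07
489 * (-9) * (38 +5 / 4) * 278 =-96043023 / 2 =-48021511.50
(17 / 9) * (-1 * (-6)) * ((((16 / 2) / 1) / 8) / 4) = 17 / 6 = 2.83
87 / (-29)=-3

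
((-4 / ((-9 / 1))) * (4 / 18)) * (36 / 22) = 16 / 99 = 0.16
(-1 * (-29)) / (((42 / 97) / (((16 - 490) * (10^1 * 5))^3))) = -6241134181500000 / 7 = -891590597357142.86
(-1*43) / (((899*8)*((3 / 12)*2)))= -43 / 3596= -0.01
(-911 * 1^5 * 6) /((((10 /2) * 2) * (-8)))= 2733 /40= 68.32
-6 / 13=-0.46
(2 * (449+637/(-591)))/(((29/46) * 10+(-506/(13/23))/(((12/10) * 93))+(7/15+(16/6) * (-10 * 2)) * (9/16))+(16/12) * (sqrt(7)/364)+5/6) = -1684827535032033712320/57590485013482974899-201541704126796800 * sqrt(7)/57590485013482974899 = -29.26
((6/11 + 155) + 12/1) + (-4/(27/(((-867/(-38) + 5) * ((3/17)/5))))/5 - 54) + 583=556812596/799425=696.52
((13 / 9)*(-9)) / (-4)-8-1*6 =-43 / 4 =-10.75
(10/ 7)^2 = 100/ 49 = 2.04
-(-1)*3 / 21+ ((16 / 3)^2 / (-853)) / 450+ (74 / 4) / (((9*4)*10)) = 37564579 / 193460400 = 0.19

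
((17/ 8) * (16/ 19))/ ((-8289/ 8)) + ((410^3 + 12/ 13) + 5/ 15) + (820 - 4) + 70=141109500293155/ 2047383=68921887.25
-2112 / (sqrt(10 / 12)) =-2112 * sqrt(30) / 5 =-2313.58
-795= -795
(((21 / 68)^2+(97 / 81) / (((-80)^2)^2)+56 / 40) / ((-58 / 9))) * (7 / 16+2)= -18639549292429 / 32955432960000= -0.57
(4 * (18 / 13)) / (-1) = -72 / 13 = -5.54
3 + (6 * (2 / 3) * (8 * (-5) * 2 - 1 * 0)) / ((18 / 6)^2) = -293 / 9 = -32.56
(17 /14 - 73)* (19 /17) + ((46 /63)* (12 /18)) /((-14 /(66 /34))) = -1203997 /14994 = -80.30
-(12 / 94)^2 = -36 / 2209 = -0.02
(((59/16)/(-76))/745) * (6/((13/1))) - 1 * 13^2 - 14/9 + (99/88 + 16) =-8131256413/52996320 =-153.43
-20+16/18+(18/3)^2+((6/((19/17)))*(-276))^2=7132870808/3249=2195404.99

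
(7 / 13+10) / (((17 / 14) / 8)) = 69.43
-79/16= -4.94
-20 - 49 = -69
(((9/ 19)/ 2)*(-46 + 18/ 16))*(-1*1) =3231/ 304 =10.63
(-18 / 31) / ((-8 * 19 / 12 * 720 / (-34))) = -51 / 23560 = -0.00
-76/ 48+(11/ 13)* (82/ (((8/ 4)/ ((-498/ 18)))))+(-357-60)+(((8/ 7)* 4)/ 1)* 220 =-135659/ 364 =-372.69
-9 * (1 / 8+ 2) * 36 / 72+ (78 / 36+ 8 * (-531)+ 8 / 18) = -612713 / 144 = -4254.95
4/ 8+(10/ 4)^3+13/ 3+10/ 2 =611/ 24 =25.46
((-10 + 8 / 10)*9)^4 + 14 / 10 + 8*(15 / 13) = 381895740983 / 8125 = 47002552.74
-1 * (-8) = 8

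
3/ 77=0.04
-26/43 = -0.60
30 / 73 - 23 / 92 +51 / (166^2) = 163753 / 1005794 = 0.16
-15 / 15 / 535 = -1 / 535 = -0.00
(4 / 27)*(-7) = -28 / 27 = -1.04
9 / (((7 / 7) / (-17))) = -153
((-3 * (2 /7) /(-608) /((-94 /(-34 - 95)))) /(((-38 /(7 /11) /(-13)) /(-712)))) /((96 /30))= -2238795 /23889536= -0.09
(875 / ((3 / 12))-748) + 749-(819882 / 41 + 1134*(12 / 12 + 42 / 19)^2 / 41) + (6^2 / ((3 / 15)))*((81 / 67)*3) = -15993978165 / 991667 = -16128.38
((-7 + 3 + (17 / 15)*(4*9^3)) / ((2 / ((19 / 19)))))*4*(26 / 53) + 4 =3242.52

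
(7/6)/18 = 7/108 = 0.06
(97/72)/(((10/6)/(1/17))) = 97/2040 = 0.05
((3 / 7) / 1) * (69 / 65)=207 / 455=0.45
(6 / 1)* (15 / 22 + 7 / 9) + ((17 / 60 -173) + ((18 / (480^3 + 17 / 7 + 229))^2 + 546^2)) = 1515581760809176913846 / 5086663464982275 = 297952.04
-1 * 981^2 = -962361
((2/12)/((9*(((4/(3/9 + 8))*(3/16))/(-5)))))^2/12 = 15625/177147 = 0.09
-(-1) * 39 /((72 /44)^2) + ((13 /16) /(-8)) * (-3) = 51389 /3456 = 14.87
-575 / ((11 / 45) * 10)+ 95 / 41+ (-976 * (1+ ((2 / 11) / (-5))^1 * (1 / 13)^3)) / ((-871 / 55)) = -295640351679 / 1726055474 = -171.28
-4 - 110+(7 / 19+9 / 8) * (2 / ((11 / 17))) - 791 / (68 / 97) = -4397627 / 3553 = -1237.72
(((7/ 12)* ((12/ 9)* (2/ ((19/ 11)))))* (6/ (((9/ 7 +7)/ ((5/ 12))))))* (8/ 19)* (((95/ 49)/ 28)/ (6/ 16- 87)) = -200/ 2186919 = -0.00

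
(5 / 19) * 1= 5 / 19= 0.26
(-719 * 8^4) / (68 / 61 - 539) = 179646464 / 32811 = 5475.19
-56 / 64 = -7 / 8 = -0.88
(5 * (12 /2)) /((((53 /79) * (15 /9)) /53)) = 1422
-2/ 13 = -0.15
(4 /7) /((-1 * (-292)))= 1 /511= 0.00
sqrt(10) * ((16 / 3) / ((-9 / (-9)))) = 16 * sqrt(10) / 3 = 16.87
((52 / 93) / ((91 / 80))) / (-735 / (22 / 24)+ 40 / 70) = -0.00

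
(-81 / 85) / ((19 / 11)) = -891 / 1615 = -0.55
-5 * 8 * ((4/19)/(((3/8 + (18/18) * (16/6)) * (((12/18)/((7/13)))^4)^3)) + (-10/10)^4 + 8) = -186241535226386206335/517031105038098352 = -360.21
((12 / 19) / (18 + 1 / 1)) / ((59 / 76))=48 / 1121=0.04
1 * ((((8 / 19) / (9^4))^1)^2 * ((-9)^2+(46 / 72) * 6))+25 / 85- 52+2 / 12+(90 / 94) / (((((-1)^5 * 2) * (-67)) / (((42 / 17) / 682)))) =-43861358356108413595 / 851029261838050779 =-51.54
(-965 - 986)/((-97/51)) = 99501/97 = 1025.78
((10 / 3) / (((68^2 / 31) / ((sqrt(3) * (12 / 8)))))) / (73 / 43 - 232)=-6665 * sqrt(3) / 45791472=-0.00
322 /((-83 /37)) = -11914 /83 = -143.54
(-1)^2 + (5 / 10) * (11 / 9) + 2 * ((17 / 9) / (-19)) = 161 / 114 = 1.41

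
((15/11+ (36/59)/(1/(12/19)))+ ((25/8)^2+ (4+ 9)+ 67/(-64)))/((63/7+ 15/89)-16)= -824156821/239911936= -3.44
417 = 417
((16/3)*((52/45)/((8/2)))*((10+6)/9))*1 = 3328/1215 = 2.74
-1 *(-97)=97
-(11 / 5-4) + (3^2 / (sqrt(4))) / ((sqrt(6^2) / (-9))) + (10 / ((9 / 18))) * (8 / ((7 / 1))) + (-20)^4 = 22402507 / 140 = 160017.91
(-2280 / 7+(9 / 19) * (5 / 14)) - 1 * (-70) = -67975 / 266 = -255.55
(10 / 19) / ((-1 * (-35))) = 2 / 133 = 0.02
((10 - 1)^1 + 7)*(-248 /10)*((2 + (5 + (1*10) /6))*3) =-51584 /5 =-10316.80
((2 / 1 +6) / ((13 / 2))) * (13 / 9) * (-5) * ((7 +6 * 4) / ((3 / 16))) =-1469.63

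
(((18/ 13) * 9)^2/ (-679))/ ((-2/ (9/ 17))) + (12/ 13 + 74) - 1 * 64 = 21426476/ 1950767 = 10.98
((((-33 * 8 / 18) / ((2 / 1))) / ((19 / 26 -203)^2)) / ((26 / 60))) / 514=-0.00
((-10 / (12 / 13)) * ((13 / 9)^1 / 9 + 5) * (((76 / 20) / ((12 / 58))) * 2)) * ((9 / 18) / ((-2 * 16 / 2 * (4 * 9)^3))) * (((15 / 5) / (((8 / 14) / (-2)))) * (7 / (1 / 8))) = -0.81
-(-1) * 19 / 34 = 19 / 34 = 0.56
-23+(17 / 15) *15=-6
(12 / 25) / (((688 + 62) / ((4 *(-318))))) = -2544 / 3125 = -0.81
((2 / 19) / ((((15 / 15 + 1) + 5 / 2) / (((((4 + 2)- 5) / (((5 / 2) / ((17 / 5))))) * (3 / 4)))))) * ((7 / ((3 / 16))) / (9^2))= 3808 / 346275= 0.01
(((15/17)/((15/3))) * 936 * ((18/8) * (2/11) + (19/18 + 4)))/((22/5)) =421980/2057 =205.14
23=23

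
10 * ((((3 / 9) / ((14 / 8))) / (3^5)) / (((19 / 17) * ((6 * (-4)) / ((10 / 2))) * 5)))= -85 / 290871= -0.00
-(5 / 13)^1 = -5 / 13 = -0.38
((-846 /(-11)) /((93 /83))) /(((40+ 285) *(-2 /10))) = -23406 /22165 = -1.06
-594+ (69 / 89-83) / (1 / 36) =-316314 / 89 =-3554.09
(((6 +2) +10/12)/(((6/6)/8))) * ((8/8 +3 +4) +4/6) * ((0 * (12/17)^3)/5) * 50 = 0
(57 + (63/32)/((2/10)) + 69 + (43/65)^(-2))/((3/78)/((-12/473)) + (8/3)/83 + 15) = 10.22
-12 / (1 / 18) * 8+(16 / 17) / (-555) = -1728.00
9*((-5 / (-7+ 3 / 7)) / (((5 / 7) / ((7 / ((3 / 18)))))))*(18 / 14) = 11907 / 23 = 517.70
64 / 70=32 / 35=0.91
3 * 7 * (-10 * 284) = -59640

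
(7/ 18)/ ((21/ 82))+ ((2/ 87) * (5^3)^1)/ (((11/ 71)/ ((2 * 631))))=201617579/ 8613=23408.52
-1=-1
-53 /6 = -8.83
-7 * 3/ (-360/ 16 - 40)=42/ 125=0.34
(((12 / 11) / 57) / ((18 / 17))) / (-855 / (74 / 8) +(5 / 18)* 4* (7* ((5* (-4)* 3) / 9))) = -1887 / 15062630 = -0.00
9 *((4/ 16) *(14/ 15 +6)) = 78/ 5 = 15.60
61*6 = 366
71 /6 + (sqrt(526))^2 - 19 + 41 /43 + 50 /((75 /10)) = 45275 /86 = 526.45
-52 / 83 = -0.63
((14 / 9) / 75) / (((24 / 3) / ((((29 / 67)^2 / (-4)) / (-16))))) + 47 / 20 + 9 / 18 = 2210748607 / 775699200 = 2.85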